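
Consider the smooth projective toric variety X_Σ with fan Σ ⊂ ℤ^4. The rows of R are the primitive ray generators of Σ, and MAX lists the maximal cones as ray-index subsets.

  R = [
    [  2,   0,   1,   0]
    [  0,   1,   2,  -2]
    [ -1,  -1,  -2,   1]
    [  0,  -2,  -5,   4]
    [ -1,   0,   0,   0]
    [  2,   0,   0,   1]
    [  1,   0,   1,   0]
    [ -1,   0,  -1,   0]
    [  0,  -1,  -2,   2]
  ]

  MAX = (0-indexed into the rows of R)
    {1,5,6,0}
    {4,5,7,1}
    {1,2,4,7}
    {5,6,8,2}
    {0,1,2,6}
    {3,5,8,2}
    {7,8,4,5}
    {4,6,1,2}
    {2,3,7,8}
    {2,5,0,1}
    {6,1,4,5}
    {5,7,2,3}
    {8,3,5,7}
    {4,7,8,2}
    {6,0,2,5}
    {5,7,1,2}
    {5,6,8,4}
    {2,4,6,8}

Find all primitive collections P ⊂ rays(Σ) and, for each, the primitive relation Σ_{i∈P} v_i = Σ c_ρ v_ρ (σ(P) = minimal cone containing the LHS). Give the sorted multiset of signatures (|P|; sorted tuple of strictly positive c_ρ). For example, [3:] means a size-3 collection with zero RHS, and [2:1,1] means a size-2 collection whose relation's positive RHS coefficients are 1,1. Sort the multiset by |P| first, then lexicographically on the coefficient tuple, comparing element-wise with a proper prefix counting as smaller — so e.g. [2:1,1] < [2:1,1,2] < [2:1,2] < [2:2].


Σ has 12 primitive collections:

  P = {1,8}:  v_{1} + v_{8} = 0  ⇒ sig = [2:]
  P = {6,7}:  v_{6} + v_{7} = 0  ⇒ sig = [2:]
  P = {0,4}:  v_{0} + v_{4} = v_{6}  ⇒ sig = [2:1]
  P = {0,7}:  v_{0} + v_{7} = v_{1} + v_{2} + v_{5}  ⇒ sig = [2:1,1,1]
  P = {0,8}:  v_{0} + v_{8} = v_{2} + v_{5} + v_{6}  ⇒ sig = [2:1,1,1]
  P = {1,3}:  v_{1} + v_{3} = v_{2} + v_{5} + v_{7}  ⇒ sig = [2:1,1,1]
  P = {3,6}:  v_{3} + v_{6} = v_{2} + v_{5} + v_{8}  ⇒ sig = [2:1,1,1]
  P = {3,4}:  v_{3} + v_{4} = v_{7} + 2·v_{8}  ⇒ sig = [2:1,2]
  P = {0,3}:  v_{0} + v_{3} = 2·v_{2} + 2·v_{5}  ⇒ sig = [2:2,2]
  P = {2,4,5}:  v_{2} + v_{4} + v_{5} = v_{8}  ⇒ sig = [3:1]
  P = {1,2,5,6}:  v_{1} + v_{2} + v_{5} + v_{6} = v_{0}  ⇒ sig = [4:1]
  P = {2,5,7,8}:  v_{2} + v_{5} + v_{7} + v_{8} = v_{3}  ⇒ sig = [4:1]

Sorted signature multiset PRS(X):
    [2:]
    [2:]
    [2:1]
    [2:1,1,1]
    [2:1,1,1]
    [2:1,1,1]
    [2:1,1,1]
    [2:1,2]
    [2:2,2]
    [3:1]
    [4:1]
    [4:1]


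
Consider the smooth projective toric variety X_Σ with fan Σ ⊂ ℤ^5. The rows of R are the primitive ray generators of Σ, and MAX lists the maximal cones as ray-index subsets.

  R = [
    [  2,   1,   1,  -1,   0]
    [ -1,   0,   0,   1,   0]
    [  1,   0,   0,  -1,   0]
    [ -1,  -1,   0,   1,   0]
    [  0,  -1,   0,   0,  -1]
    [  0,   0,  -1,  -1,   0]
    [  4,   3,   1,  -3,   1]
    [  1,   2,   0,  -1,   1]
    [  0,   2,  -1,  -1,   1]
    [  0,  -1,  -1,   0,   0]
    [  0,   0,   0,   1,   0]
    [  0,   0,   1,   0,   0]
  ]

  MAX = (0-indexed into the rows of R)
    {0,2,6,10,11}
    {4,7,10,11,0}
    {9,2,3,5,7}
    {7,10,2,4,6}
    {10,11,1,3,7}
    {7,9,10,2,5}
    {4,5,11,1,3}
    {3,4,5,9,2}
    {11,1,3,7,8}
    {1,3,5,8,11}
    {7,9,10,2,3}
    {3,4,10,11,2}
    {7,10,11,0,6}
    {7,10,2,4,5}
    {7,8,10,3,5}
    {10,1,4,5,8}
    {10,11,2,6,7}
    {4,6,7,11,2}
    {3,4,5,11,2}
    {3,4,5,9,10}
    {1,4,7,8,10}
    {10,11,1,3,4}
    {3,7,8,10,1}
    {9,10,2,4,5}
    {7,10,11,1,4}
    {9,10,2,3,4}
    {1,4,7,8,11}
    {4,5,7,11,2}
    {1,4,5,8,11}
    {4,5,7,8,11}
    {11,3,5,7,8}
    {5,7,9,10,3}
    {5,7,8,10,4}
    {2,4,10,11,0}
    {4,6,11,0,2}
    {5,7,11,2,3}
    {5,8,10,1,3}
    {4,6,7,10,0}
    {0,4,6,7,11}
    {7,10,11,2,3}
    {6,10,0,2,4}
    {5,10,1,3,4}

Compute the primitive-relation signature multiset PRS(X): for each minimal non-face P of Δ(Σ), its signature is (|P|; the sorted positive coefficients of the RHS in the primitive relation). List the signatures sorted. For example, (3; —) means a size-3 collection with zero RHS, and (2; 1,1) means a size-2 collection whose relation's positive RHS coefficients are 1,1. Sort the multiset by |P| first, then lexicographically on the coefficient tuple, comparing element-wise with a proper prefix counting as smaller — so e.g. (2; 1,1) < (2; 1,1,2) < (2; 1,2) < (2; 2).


25 minimal non-faces of Δ(Σ) (on 12 rays):

  P={1,2}:  v_{1} + v_{2} = 0  so sig = (2; —)
  P={1,6}:  v_{1} + v_{6} = v_{0} + v_{7}  so sig = (2; 1,1)
  P={2,8}:  v_{2} + v_{8} = v_{5} + v_{7}  so sig = (2; 1,1)
  P={9,11}:  v_{9} + v_{11} = v_{2} + v_{3}  so sig = (2; 1,1)
  P={0,3}:  v_{0} + v_{3} = v_{2} + v_{10} + v_{11}  so sig = (2; 1,1,1)
  P={0,5}:  v_{0} + v_{5} = v_{2} + v_{4} + v_{7}  so sig = (2; 1,1,1)
  P={1,9}:  v_{1} + v_{9} = v_{3} + v_{5} + v_{10}  so sig = (2; 1,1,1)
  P={0,1}:  v_{0} + v_{1} = v_{4} + v_{7} + v_{10} + v_{11}  so sig = (2; 1,1,1,1)
  P={3,6}:  v_{3} + v_{6} = 2·v_{2} + v_{7} + v_{10} + v_{11}  so sig = (2; 1,1,1,2)
  P={8,9}:  v_{8} + v_{9} = v_{3} + 2·v_{5} + v_{7} + v_{10}  so sig = (2; 1,1,1,2)
  P={6,8}:  v_{6} + v_{8} = v_{2} + v_{4} + 3·v_{7}  so sig = (2; 1,1,3)
  P={6,9}:  v_{6} + v_{9} = 3·v_{2} + v_{7} + v_{10}  so sig = (2; 1,1,3)
  P={0,8}:  v_{0} + v_{8} = v_{4} + 2·v_{7}  so sig = (2; 1,2)
  P={0,9}:  v_{0} + v_{9} = 2·v_{2} + v_{10}  so sig = (2; 1,2)
  P={5,6}:  v_{5} + v_{6} = 2·v_{2} + v_{4} + 2·v_{7}  so sig = (2; 1,2,2)
  P={3,4,7}:  v_{3} + v_{4} + v_{7} = 0  so sig = (3; —)
  P={5,10,11}:  v_{5} + v_{10} + v_{11} = 0  so sig = (3; —)
  P={0,2,7}:  v_{0} + v_{2} + v_{7} = v_{6}  so sig = (3; 1)
  P={1,5,7}:  v_{1} + v_{5} + v_{7} = v_{8}  so sig = (3; 1)
  P={3,4,8}:  v_{3} + v_{4} + v_{8} = v_{1} + v_{5}  so sig = (3; 1,1)
  P={8,10,11}:  v_{8} + v_{10} + v_{11} = v_{1} + v_{7}  so sig = (3; 1,1)
  P={4,7,9}:  v_{4} + v_{7} + v_{9} = v_{2} + v_{5} + v_{10}  so sig = (3; 1,1,1)
  P={2,3,5,10}:  v_{2} + v_{3} + v_{5} + v_{10} = v_{9}  so sig = (4; 1)
  P={4,6,10,11}:  v_{4} + v_{6} + v_{10} + v_{11} = 2·v_{0}  so sig = (4; 2)
  P={2,4,7,10,11}:  v_{2} + v_{4} + v_{7} + v_{10} + v_{11} = v_{0}  so sig = (5; 1)

so the primitive-relation signature multiset is
    |P|=2: 15 collections, coeffs (), (1,1), (1,1), (1,1), (1,1,1), (1,1,1), (1,1,1), (1,1,1,1), (1,1,1,2), (1,1,1,2), (1,1,3), (1,1,3), (1,2), (1,2), (1,2,2)
    |P|=3: 7 collections, coeffs (), (), (1), (1), (1,1), (1,1), (1,1,1)
    |P|=4: 2 collections, coeffs (1), (2)
    |P|=5: 1 collection, coeffs (1)


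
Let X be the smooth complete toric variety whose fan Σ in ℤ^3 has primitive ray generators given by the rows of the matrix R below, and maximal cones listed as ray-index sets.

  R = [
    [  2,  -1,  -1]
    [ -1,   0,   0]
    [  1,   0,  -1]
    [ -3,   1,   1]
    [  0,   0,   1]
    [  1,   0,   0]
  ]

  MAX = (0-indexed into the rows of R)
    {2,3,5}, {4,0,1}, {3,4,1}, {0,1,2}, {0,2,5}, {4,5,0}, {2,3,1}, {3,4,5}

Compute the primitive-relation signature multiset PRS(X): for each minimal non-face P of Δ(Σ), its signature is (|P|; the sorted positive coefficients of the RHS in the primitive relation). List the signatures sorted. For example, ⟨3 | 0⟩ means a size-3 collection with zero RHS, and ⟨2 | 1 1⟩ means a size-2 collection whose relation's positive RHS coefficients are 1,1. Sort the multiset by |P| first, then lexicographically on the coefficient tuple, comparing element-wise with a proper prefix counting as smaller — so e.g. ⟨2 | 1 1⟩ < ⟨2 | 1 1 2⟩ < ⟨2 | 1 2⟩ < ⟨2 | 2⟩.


The 3 primitive collections of Σ (r=6, n=3):

  {1,5}:  v_{1} + v_{5} = 0 ; sig = ⟨2 | 0⟩
  {0,3}:  v_{0} + v_{3} = v_{1} ; sig = ⟨2 | 1⟩
  {2,4}:  v_{2} + v_{4} = v_{5} ; sig = ⟨2 | 1⟩

Hence PRS(X_Σ) =
    |P|=2: 3 collections, coeffs (), (1), (1)


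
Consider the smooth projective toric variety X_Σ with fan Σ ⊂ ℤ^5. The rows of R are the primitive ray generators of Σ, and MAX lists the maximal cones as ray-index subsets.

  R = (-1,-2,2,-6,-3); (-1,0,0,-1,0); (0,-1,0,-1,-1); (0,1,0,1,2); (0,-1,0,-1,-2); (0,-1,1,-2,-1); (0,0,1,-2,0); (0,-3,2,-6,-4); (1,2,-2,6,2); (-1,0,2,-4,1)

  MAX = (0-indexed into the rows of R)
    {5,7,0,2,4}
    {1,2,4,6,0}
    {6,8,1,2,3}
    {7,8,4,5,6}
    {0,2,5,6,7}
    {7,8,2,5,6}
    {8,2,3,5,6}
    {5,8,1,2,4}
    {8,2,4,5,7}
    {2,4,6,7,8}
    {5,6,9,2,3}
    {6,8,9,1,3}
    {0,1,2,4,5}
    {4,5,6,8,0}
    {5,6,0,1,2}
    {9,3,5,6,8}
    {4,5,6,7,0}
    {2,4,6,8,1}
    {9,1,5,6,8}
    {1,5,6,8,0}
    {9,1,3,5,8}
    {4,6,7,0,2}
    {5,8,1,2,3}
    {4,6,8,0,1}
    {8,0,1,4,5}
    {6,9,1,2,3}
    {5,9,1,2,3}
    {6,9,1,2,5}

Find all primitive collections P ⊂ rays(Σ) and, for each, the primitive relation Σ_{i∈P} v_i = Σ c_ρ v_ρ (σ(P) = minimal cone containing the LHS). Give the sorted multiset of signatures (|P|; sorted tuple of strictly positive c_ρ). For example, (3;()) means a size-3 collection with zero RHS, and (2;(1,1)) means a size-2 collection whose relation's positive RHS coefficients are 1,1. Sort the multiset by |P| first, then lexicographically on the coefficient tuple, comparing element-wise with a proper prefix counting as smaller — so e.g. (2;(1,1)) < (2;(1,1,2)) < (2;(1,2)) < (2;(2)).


Σ has 14 primitive collections:

  P={3,4}:  v_{3} + v_{4} = 0  →  sig = (2;())
  P={1,7}:  v_{1} + v_{7} = v_{0} + v_{2}  →  sig = (2;(1,1))
  P={0,3}:  v_{0} + v_{3} = v_{1} + v_{5} + v_{6}  →  sig = (2;(1,1,1))
  P={3,7}:  v_{3} + v_{7} = v_{2} + v_{5} + v_{6}  →  sig = (2;(1,1,1))
  P={4,9}:  v_{4} + v_{9} = v_{1} + v_{5} + v_{6}  →  sig = (2;(1,1,1))
  P={7,9}:  v_{7} + v_{9} = v_{1} + v_{2} + 2·v_{5} + 2·v_{6}  →  sig = (2;(1,1,2,2))
  P={0,9}:  v_{0} + v_{9} = 2·v_{1} + 2·v_{5} + 2·v_{6}  →  sig = (2;(2,2,2))
  P={0,2,8}:  v_{0} + v_{2} + v_{8} = v_{4}  →  sig = (3;(1))
  P={2,8,9}:  v_{2} + v_{8} + v_{9} = v_{3}  →  sig = (3;(1))
  P={0,7,8}:  v_{0} + v_{7} + v_{8} = 2·v_{4} + v_{5} + v_{6}  →  sig = (3;(1,1,2))
  P={1,3,5,6}:  v_{1} + v_{3} + v_{5} + v_{6} = v_{9}  →  sig = (4;(1))
  P={1,4,5,6}:  v_{1} + v_{4} + v_{5} + v_{6} = v_{0}  →  sig = (4;(1))
  P={2,4,5,6}:  v_{2} + v_{4} + v_{5} + v_{6} = v_{7}  →  sig = (4;(1))
  P={1,2,5,6,8}:  v_{1} + v_{2} + v_{5} + v_{6} + v_{8} = 0  →  sig = (5;())

Sorted signature multiset PRS(X):
[(2;()), (2;(1,1)), (2;(1,1,1)), (2;(1,1,1)), (2;(1,1,1)), (2;(1,1,2,2)), (2;(2,2,2)), (3;(1)), (3;(1)), (3;(1,1,2)), (4;(1)), (4;(1)), (4;(1)), (5;())]


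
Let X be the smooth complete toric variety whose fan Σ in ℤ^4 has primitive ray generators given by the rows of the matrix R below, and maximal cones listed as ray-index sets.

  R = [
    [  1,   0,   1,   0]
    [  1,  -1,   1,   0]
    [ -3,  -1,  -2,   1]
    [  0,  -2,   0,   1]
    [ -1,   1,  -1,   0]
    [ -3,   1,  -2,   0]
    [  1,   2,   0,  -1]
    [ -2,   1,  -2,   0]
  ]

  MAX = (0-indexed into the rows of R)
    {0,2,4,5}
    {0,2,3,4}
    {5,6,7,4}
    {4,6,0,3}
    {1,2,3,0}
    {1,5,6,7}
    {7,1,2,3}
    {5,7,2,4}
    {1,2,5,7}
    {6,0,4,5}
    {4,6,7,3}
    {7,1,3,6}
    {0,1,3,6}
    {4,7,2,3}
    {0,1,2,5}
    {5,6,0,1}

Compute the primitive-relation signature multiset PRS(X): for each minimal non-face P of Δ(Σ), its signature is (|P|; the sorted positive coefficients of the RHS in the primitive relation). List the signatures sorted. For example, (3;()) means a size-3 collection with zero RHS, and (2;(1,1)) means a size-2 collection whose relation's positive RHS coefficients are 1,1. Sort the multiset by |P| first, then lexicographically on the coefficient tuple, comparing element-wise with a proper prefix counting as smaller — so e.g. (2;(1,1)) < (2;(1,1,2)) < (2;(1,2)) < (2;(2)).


Primitive collections (4):

  {1,4}:  v_{1} + v_{4} = 0  →  sig = (2;())
  {0,7}:  v_{0} + v_{7} = v_{4}  →  sig = (2;(1))
  {2,6}:  v_{2} + v_{6} = v_{7}  →  sig = (2;(1))
  {3,5}:  v_{3} + v_{5} = v_{2}  →  sig = (2;(1))

Signatures (|P|; sorted positive RHS coefficients), sorted:
    (2;())
    (2;(1))
    (2;(1))
    (2;(1))


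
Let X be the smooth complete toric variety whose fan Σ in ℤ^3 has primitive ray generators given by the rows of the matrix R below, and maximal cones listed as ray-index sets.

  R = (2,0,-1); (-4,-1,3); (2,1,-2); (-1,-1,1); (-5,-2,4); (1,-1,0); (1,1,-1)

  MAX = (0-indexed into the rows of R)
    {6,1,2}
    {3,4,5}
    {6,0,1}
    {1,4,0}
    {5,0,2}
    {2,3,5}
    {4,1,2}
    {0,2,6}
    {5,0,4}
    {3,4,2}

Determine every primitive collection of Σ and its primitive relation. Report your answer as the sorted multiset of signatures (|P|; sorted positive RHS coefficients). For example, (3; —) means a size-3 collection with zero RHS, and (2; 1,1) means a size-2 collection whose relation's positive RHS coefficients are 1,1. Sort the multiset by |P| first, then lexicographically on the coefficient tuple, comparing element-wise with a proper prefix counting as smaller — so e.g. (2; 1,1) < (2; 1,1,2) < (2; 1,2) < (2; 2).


9 collections generate NE(X_Σ); each relation:

  • {3,6}:  v_{3} + v_{6} = 0  ⇒ sig = (2; —)
  • {0,3}:  v_{0} + v_{3} = v_{5}  ⇒ sig = (2; 1)
  • {1,3}:  v_{1} + v_{3} = v_{4}  ⇒ sig = (2; 1)
  • {4,6}:  v_{4} + v_{6} = v_{1}  ⇒ sig = (2; 1)
  • {5,6}:  v_{5} + v_{6} = v_{0}  ⇒ sig = (2; 1)
  • {1,5}:  v_{1} + v_{5} = v_{0} + v_{4}  ⇒ sig = (2; 1,1)
  • {0,1,2}:  v_{0} + v_{1} + v_{2} = 0  ⇒ sig = (3; —)
  • {0,2,4}:  v_{0} + v_{2} + v_{4} = v_{3}  ⇒ sig = (3; 1)
  • {2,4,5}:  v_{2} + v_{4} + v_{5} = 2·v_{3}  ⇒ sig = (3; 2)

Sorted signature multiset PRS(X):
[(2; —), (2; 1), (2; 1), (2; 1), (2; 1), (2; 1,1), (3; —), (3; 1), (3; 2)]


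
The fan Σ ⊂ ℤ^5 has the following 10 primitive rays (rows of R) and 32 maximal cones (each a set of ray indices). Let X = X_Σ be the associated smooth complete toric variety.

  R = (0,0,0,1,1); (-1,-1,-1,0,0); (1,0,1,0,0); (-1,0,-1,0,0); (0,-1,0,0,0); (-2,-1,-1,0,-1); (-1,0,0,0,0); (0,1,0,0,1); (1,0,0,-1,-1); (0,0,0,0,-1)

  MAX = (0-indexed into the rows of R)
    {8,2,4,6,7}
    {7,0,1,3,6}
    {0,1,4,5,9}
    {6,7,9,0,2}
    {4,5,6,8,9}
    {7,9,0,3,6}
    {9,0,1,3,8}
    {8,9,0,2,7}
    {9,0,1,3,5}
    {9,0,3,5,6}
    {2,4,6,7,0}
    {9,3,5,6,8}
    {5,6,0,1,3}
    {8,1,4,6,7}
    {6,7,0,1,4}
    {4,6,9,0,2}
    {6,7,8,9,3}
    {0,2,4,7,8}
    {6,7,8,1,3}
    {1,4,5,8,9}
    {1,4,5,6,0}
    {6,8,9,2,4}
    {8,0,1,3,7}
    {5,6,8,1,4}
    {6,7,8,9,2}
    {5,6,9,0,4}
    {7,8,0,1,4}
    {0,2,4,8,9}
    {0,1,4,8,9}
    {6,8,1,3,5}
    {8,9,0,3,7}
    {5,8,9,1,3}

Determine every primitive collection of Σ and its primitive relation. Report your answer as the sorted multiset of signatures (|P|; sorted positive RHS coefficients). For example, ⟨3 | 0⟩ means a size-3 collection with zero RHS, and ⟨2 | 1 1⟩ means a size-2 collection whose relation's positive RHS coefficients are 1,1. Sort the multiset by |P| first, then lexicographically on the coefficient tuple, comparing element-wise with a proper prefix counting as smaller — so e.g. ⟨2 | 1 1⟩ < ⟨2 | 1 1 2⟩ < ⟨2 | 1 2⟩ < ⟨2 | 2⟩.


Primitive collections (10):

  P={2,3}:  v_{2} + v_{3} = 0  ⇒ sig = ⟨2 | 0⟩
  P={1,2}:  v_{1} + v_{2} = v_{4}  ⇒ sig = ⟨2 | 1⟩
  P={3,4}:  v_{3} + v_{4} = v_{1}  ⇒ sig = ⟨2 | 1⟩
  P={5,7}:  v_{5} + v_{7} = v_{3} + v_{6}  ⇒ sig = ⟨2 | 1 1⟩
  P={2,5}:  v_{2} + v_{5} = v_{4} + v_{6} + v_{9}  ⇒ sig = ⟨2 | 1 1 1⟩
  P={0,6,8}:  v_{0} + v_{6} + v_{8} = 0  ⇒ sig = ⟨3 | 0⟩
  P={4,7,9}:  v_{4} + v_{7} + v_{9} = 0  ⇒ sig = ⟨3 | 0⟩
  P={1,6,9}:  v_{1} + v_{6} + v_{9} = v_{5}  ⇒ sig = ⟨3 | 1⟩
  P={1,7,9}:  v_{1} + v_{7} + v_{9} = v_{3}  ⇒ sig = ⟨3 | 1⟩
  P={0,5,8}:  v_{0} + v_{5} + v_{8} = v_{1} + v_{9}  ⇒ sig = ⟨3 | 1 1⟩

Sorted signature multiset PRS(X):
    ⟨2 | 0⟩
    ⟨2 | 1⟩
    ⟨2 | 1⟩
    ⟨2 | 1 1⟩
    ⟨2 | 1 1 1⟩
    ⟨3 | 0⟩
    ⟨3 | 0⟩
    ⟨3 | 1⟩
    ⟨3 | 1⟩
    ⟨3 | 1 1⟩


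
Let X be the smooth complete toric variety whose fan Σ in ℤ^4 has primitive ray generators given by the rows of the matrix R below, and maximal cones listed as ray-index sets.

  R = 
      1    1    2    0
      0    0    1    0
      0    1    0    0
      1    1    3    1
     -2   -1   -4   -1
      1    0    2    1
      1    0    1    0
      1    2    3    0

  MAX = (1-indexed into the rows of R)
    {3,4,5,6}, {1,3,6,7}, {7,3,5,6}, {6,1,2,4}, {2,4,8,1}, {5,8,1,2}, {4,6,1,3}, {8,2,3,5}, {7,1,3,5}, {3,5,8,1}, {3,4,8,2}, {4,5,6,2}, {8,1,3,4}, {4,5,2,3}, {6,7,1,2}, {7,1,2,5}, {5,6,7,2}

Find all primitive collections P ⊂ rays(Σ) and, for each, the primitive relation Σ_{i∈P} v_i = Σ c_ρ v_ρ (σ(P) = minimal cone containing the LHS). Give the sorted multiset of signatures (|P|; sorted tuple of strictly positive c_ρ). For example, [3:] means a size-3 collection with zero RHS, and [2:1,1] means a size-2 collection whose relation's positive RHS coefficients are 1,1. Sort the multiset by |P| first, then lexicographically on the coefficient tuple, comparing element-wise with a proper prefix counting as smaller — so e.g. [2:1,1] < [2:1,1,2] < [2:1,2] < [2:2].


9 collections generate NE(X_Σ); each relation:

  • {4,7}:  v_{4} + v_{7} = v_{1} + v_{6}  →  sig = [2:1,1]
  • {6,8}:  v_{6} + v_{8} = v_{1} + v_{4}  →  sig = [2:1,1]
  • {7,8}:  v_{7} + v_{8} = 2·v_{1}  →  sig = [2:2]
  • {1,5,6}:  v_{1} + v_{5} + v_{6} = 0  →  sig = [3:]
  • {1,2,3}:  v_{1} + v_{2} + v_{3} = v_{8}  →  sig = [3:1]
  • {2,3,6}:  v_{2} + v_{3} + v_{6} = v_{4}  →  sig = [3:1]
  • {2,3,7}:  v_{2} + v_{3} + v_{7} = v_{1}  →  sig = [3:1]
  • {1,4,5}:  v_{1} + v_{4} + v_{5} = v_{2} + v_{3}  →  sig = [3:1,1]
  • {4,5,8}:  v_{4} + v_{5} + v_{8} = 2·v_{2} + 2·v_{3}  →  sig = [3:2,2]

so the primitive-relation signature multiset is
    [2:1,1]
    [2:1,1]
    [2:2]
    [3:]
    [3:1]
    [3:1]
    [3:1]
    [3:1,1]
    [3:2,2]


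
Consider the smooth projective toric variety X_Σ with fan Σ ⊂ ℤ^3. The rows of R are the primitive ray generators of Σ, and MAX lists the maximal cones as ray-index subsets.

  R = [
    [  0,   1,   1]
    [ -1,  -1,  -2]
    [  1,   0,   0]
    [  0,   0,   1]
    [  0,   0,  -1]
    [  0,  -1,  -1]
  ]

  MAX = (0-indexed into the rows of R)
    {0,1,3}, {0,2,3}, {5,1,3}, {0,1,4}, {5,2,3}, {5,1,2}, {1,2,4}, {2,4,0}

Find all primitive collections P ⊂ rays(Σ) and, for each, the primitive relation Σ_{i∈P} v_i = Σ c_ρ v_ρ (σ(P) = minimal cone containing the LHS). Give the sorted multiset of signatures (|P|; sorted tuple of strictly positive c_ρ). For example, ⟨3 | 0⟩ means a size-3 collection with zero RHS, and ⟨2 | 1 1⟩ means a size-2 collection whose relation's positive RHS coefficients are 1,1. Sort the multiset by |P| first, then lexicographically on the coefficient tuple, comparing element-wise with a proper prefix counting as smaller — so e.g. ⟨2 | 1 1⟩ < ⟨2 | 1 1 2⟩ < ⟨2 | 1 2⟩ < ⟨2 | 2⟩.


5 collections generate NE(X_Σ); each relation:

  P = {0,5}:  v_{0} + v_{5} = 0  ⇒ sig = ⟨2 | 0⟩
  P = {3,4}:  v_{3} + v_{4} = 0  ⇒ sig = ⟨2 | 0⟩
  P = {4,5}:  v_{4} + v_{5} = v_{1} + v_{2}  ⇒ sig = ⟨2 | 1 1⟩
  P = {0,1,2}:  v_{0} + v_{1} + v_{2} = v_{4}  ⇒ sig = ⟨3 | 1⟩
  P = {1,2,3}:  v_{1} + v_{2} + v_{3} = v_{5}  ⇒ sig = ⟨3 | 1⟩

Signatures (|P|; sorted positive RHS coefficients), sorted:
    |P|=2: 3 collections, coeffs (), (), (1,1)
    |P|=3: 2 collections, coeffs (1), (1)


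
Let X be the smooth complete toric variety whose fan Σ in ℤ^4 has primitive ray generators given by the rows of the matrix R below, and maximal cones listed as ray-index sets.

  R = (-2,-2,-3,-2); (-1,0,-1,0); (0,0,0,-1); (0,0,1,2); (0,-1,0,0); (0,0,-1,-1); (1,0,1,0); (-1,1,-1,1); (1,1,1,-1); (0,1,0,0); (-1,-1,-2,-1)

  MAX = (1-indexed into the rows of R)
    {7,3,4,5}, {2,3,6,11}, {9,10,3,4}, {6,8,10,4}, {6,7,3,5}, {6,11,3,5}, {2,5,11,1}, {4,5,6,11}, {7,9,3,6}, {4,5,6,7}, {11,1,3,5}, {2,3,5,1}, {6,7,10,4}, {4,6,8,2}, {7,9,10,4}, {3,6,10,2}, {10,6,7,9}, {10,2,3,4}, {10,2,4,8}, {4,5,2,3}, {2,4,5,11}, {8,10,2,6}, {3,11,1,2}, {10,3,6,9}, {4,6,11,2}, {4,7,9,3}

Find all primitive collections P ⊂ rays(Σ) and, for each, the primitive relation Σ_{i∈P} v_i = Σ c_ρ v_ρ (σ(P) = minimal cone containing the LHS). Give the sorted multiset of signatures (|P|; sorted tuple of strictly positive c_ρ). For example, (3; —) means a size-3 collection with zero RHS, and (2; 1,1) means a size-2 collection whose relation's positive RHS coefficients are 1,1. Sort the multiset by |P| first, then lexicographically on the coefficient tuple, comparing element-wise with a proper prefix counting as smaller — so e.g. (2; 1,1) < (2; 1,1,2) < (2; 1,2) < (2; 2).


Primitive collections (25):

  P = {2,7}:  v_{2} + v_{7} = 0  ⟹  sig = (2; —)
  P = {5,10}:  v_{5} + v_{10} = 0  ⟹  sig = (2; —)
  P = {2,9}:  v_{2} + v_{9} = v_{3} + v_{10}  ⟹  sig = (2; 1,1)
  P = {3,8}:  v_{3} + v_{8} = v_{2} + v_{10}  ⟹  sig = (2; 1,1)
  P = {5,9}:  v_{5} + v_{9} = v_{3} + v_{7}  ⟹  sig = (2; 1,1)
  P = {7,11}:  v_{7} + v_{11} = v_{5} + v_{6}  ⟹  sig = (2; 1,1)
  P = {9,11}:  v_{9} + v_{11} = v_{3} + v_{6}  ⟹  sig = (2; 1,1)
  P = {10,11}:  v_{10} + v_{11} = v_{2} + v_{6}  ⟹  sig = (2; 1,1)
  P = {1,7}:  v_{1} + v_{7} = v_{3} + v_{5} + v_{11}  ⟹  sig = (2; 1,1,1)
  P = {1,10}:  v_{1} + v_{10} = v_{2} + v_{3} + v_{11}  ⟹  sig = (2; 1,1,1)
  P = {5,8}:  v_{5} + v_{8} = v_{2} + v_{4} + v_{6}  ⟹  sig = (2; 1,1,1)
  P = {7,8}:  v_{7} + v_{8} = v_{4} + v_{6} + v_{10}  ⟹  sig = (2; 1,1,1)
  P = {1,6}:  v_{1} + v_{6} = v_{3} + 2·v_{11}  ⟹  sig = (2; 1,2)
  P = {1,8}:  v_{1} + v_{8} = 2·v_{2} + v_{11}  ⟹  sig = (2; 1,2)
  P = {1,9}:  v_{1} + v_{9} = 2·v_{3} + v_{11}  ⟹  sig = (2; 1,2)
  P = {8,11}:  v_{8} + v_{11} = 2·v_{2} + v_{4} + 2·v_{6}  ⟹  sig = (2; 1,2,2)
  P = {8,9}:  v_{8} + v_{9} = 2·v_{10}  ⟹  sig = (2; 2)
  P = {1,4}:  v_{1} + v_{4} = 2·v_{2} + 2·v_{5}  ⟹  sig = (2; 2,2)
  P = {3,4,6}:  v_{3} + v_{4} + v_{6} = 0  ⟹  sig = (3; —)
  P = {2,5,6}:  v_{2} + v_{5} + v_{6} = v_{11}  ⟹  sig = (3; 1)
  P = {3,7,10}:  v_{3} + v_{7} + v_{10} = v_{9}  ⟹  sig = (3; 1)
  P = {3,4,11}:  v_{3} + v_{4} + v_{11} = v_{2} + v_{5}  ⟹  sig = (3; 1,1)
  P = {4,6,9}:  v_{4} + v_{6} + v_{9} = v_{7} + v_{10}  ⟹  sig = (3; 1,1)
  P = {2,3,5,11}:  v_{2} + v_{3} + v_{5} + v_{11} = v_{1}  ⟹  sig = (4; 1)
  P = {2,4,6,10}:  v_{2} + v_{4} + v_{6} + v_{10} = v_{8}  ⟹  sig = (4; 1)

Sorted signature multiset PRS(X):
    (2; —)
    (2; —)
    (2; 1,1)
    (2; 1,1)
    (2; 1,1)
    (2; 1,1)
    (2; 1,1)
    (2; 1,1)
    (2; 1,1,1)
    (2; 1,1,1)
    (2; 1,1,1)
    (2; 1,1,1)
    (2; 1,2)
    (2; 1,2)
    (2; 1,2)
    (2; 1,2,2)
    (2; 2)
    (2; 2,2)
    (3; —)
    (3; 1)
    (3; 1)
    (3; 1,1)
    (3; 1,1)
    (4; 1)
    (4; 1)


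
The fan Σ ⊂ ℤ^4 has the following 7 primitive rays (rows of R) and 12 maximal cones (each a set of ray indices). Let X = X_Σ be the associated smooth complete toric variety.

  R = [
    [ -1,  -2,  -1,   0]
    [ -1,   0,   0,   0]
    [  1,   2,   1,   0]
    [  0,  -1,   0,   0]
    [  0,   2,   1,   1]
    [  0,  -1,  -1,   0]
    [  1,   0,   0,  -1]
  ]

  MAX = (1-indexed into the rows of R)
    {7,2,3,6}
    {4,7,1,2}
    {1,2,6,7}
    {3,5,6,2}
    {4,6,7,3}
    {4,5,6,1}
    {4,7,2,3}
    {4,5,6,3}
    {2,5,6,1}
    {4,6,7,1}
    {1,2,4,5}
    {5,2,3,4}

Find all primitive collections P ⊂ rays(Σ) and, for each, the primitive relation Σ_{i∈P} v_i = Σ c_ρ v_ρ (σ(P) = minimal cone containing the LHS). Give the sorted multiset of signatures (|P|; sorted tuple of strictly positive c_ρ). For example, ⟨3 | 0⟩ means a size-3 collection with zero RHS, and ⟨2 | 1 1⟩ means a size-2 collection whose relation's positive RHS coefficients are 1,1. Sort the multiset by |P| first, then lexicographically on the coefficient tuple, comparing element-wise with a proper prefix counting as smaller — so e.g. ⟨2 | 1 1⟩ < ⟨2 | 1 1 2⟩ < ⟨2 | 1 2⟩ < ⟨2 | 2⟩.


Minimal non-faces — 3 found among 7 rays, 12 max cones:

  P = {1,3}:  v_{1} + v_{3} = 0  ⟹  sig = ⟨2 | 0⟩
  P = {5,7}:  v_{5} + v_{7} = v_{3}  ⟹  sig = ⟨2 | 1⟩
  P = {2,4,6}:  v_{2} + v_{4} + v_{6} = v_{1}  ⟹  sig = ⟨3 | 1⟩

Signatures (|P|; sorted positive RHS coefficients), sorted:
[⟨2 | 0⟩, ⟨2 | 1⟩, ⟨3 | 1⟩]


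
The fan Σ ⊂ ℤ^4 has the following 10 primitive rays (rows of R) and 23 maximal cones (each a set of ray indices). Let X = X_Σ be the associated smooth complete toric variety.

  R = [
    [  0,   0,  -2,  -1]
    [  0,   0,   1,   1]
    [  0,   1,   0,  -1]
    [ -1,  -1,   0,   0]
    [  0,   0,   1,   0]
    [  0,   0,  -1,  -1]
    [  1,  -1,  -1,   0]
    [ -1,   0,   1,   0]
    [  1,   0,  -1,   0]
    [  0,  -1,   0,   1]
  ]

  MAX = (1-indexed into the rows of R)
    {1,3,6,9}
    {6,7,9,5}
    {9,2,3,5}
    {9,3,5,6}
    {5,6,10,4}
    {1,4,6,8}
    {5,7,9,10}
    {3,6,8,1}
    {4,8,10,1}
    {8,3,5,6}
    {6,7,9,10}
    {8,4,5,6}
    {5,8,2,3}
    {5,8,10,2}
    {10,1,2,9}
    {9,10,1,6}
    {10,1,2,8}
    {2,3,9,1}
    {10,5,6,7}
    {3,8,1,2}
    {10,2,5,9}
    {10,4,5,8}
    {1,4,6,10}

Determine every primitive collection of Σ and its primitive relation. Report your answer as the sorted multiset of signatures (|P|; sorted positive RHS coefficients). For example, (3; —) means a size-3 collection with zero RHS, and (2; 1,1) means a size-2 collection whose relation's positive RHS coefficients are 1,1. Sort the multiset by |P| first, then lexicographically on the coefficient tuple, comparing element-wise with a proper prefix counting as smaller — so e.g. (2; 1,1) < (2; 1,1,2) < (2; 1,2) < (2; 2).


Δ(Σ) — 10 vertices, 14 min non-faces:

  P={2,6}:  v_{2} + v_{6} = 0  →  sig = (2; —)
  P={3,10}:  v_{3} + v_{10} = 0  →  sig = (2; —)
  P={8,9}:  v_{8} + v_{9} = 0  →  sig = (2; —)
  P={1,5}:  v_{1} + v_{5} = v_{6}  →  sig = (2; 1)
  P={2,4}:  v_{2} + v_{4} = v_{8} + v_{10}  →  sig = (2; 1,1)
  P={3,4}:  v_{3} + v_{4} = v_{6} + v_{8}  →  sig = (2; 1,1)
  P={4,9}:  v_{4} + v_{9} = v_{6} + v_{10}  →  sig = (2; 1,1)
  P={2,7}:  v_{2} + v_{7} = v_{5} + v_{9} + v_{10}  →  sig = (2; 1,1,1)
  P={3,7}:  v_{3} + v_{7} = v_{5} + v_{6} + v_{9}  →  sig = (2; 1,1,1)
  P={7,8}:  v_{7} + v_{8} = v_{5} + v_{6} + v_{10}  →  sig = (2; 1,1,1)
  P={1,7}:  v_{1} + v_{7} = 2·v_{6} + v_{9} + v_{10}  →  sig = (2; 1,1,2)
  P={4,7}:  v_{4} + v_{7} = v_{5} + 2·v_{6} + 2·v_{10}  →  sig = (2; 1,2,2)
  P={6,8,10}:  v_{6} + v_{8} + v_{10} = v_{4}  →  sig = (3; 1)
  P={5,6,9,10}:  v_{5} + v_{6} + v_{9} + v_{10} = v_{7}  →  sig = (4; 1)

Hence PRS(X_Σ) =
    |P|=2: 12 collections, coeffs (), (), (), (1), (1,1), (1,1), (1,1), (1,1,1), (1,1,1), (1,1,1), (1,1,2), (1,2,2)
    |P|=3: 1 collection, coeffs (1)
    |P|=4: 1 collection, coeffs (1)


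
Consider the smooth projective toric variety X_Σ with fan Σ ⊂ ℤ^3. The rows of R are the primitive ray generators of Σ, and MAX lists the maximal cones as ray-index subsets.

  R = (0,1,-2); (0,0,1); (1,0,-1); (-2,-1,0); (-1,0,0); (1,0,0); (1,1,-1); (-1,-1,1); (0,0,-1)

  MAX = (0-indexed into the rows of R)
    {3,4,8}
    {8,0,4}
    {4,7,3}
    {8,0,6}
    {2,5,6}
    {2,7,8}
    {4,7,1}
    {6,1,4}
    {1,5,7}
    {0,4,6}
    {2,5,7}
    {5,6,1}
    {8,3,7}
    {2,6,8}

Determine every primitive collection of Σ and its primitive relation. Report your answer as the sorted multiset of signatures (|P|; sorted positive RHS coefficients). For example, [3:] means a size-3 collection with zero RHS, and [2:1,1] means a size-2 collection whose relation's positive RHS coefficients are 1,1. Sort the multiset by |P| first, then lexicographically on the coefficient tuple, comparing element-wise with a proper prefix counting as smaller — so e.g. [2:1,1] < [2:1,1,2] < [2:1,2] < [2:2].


The 17 primitive collections of Σ (r=9, n=3):

  • {1,8}:  v_{1} + v_{8} = 0  ⟹  sig = [2:]
  • {4,5}:  v_{4} + v_{5} = 0  ⟹  sig = [2:]
  • {6,7}:  v_{6} + v_{7} = 0  ⟹  sig = [2:]
  • {1,2}:  v_{1} + v_{2} = v_{5}  ⟹  sig = [2:1]
  • {2,4}:  v_{2} + v_{4} = v_{8}  ⟹  sig = [2:1]
  • {5,8}:  v_{5} + v_{8} = v_{2}  ⟹  sig = [2:1]
  • {0,1}:  v_{0} + v_{1} = v_{4} + v_{6}  ⟹  sig = [2:1,1]
  • {0,5}:  v_{0} + v_{5} = v_{6} + v_{8}  ⟹  sig = [2:1,1]
  • {0,7}:  v_{0} + v_{7} = v_{4} + v_{8}  ⟹  sig = [2:1,1]
  • {1,3}:  v_{1} + v_{3} = v_{4} + v_{7}  ⟹  sig = [2:1,1]
  • {3,5}:  v_{3} + v_{5} = v_{7} + v_{8}  ⟹  sig = [2:1,1]
  • {3,6}:  v_{3} + v_{6} = v_{4} + v_{8}  ⟹  sig = [2:1,1]
  • {0,2}:  v_{0} + v_{2} = v_{6} + 2·v_{8}  ⟹  sig = [2:1,2]
  • {2,3}:  v_{2} + v_{3} = v_{7} + 2·v_{8}  ⟹  sig = [2:1,2]
  • {0,3}:  v_{0} + v_{3} = 2·v_{4} + 2·v_{8}  ⟹  sig = [2:2,2]
  • {4,6,8}:  v_{4} + v_{6} + v_{8} = v_{0}  ⟹  sig = [3:1]
  • {4,7,8}:  v_{4} + v_{7} + v_{8} = v_{3}  ⟹  sig = [3:1]

Signatures (|P|; sorted positive RHS coefficients), sorted:
[[2:], [2:], [2:], [2:1], [2:1], [2:1], [2:1,1], [2:1,1], [2:1,1], [2:1,1], [2:1,1], [2:1,1], [2:1,2], [2:1,2], [2:2,2], [3:1], [3:1]]


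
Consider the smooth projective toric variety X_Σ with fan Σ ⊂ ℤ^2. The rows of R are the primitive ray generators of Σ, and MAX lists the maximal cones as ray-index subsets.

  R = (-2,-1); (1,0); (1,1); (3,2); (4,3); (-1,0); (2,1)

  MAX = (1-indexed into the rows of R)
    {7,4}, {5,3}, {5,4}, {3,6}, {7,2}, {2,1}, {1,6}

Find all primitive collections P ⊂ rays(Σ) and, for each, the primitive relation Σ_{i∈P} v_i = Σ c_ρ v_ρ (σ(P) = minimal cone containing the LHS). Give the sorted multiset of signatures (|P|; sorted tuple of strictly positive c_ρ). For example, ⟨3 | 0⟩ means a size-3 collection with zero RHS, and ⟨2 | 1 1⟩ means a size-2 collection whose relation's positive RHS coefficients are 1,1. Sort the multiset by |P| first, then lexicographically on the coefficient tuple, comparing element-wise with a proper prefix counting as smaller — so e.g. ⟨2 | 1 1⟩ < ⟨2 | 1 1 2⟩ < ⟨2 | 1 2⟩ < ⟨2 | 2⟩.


14 collections generate NE(X_Σ); each relation:

  {1,7}:  v_{1} + v_{7} = 0 ; sig = ⟨2 | 0⟩
  {2,6}:  v_{2} + v_{6} = 0 ; sig = ⟨2 | 0⟩
  {1,3}:  v_{1} + v_{3} = v_{6} ; sig = ⟨2 | 1⟩
  {1,4}:  v_{1} + v_{4} = v_{3} ; sig = ⟨2 | 1⟩
  {2,3}:  v_{2} + v_{3} = v_{7} ; sig = ⟨2 | 1⟩
  {3,4}:  v_{3} + v_{4} = v_{5} ; sig = ⟨2 | 1⟩
  {3,7}:  v_{3} + v_{7} = v_{4} ; sig = ⟨2 | 1⟩
  {6,7}:  v_{6} + v_{7} = v_{3} ; sig = ⟨2 | 1⟩
  {2,5}:  v_{2} + v_{5} = v_{4} + v_{7} ; sig = ⟨2 | 1 1⟩
  {1,5}:  v_{1} + v_{5} = 2·v_{3} ; sig = ⟨2 | 2⟩
  {2,4}:  v_{2} + v_{4} = 2·v_{7} ; sig = ⟨2 | 2⟩
  {4,6}:  v_{4} + v_{6} = 2·v_{3} ; sig = ⟨2 | 2⟩
  {5,7}:  v_{5} + v_{7} = 2·v_{4} ; sig = ⟨2 | 2⟩
  {5,6}:  v_{5} + v_{6} = 3·v_{3} ; sig = ⟨2 | 3⟩

Hence PRS(X_Σ) =
{ ⟨2 | 0⟩ ×2,  ⟨2 | 1⟩ ×6,  ⟨2 | 1 1⟩,  ⟨2 | 2⟩ ×4,  ⟨2 | 3⟩ }


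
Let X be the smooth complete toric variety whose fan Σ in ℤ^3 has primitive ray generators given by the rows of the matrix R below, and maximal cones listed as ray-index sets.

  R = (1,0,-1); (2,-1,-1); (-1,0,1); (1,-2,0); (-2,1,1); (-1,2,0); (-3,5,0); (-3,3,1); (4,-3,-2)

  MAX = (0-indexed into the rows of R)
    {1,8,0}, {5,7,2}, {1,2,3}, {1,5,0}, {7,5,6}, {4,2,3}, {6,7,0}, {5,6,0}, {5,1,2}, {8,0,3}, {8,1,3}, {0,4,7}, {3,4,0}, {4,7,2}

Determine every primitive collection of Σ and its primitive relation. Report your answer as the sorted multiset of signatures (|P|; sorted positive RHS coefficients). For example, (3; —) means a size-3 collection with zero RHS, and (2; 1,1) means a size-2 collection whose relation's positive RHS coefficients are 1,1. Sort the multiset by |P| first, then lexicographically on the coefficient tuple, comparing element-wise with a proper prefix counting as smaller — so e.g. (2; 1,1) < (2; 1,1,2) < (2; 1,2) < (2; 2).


The 17 primitive collections of Σ (r=9, n=3):

  P={0,2}:  v_{0} + v_{2} = 0  →  sig = (2; —)
  P={1,4}:  v_{1} + v_{4} = 0  →  sig = (2; —)
  P={3,5}:  v_{3} + v_{5} = 0  →  sig = (2; —)
  P={1,7}:  v_{1} + v_{7} = v_{5}  →  sig = (2; 1)
  P={3,7}:  v_{3} + v_{7} = v_{4}  →  sig = (2; 1)
  P={4,5}:  v_{4} + v_{5} = v_{7}  →  sig = (2; 1)
  P={7,8}:  v_{7} + v_{8} = v_{0}  →  sig = (2; 1)
  P={2,6}:  v_{2} + v_{6} = v_{5} + v_{7}  →  sig = (2; 1,1)
  P={2,8}:  v_{2} + v_{8} = v_{1} + v_{3}  →  sig = (2; 1,1)
  P={3,6}:  v_{3} + v_{6} = v_{0} + v_{7}  →  sig = (2; 1,1)
  P={4,8}:  v_{4} + v_{8} = v_{0} + v_{3}  →  sig = (2; 1,1)
  P={5,8}:  v_{5} + v_{8} = v_{0} + v_{1}  →  sig = (2; 1,1)
  P={1,6}:  v_{1} + v_{6} = v_{0} + 2·v_{5}  →  sig = (2; 1,2)
  P={4,6}:  v_{4} + v_{6} = v_{0} + 2·v_{7}  →  sig = (2; 1,2)
  P={6,8}:  v_{6} + v_{8} = 2·v_{0} + v_{5}  →  sig = (2; 1,2)
  P={0,1,3}:  v_{0} + v_{1} + v_{3} = v_{8}  →  sig = (3; 1)
  P={0,5,7}:  v_{0} + v_{5} + v_{7} = v_{6}  →  sig = (3; 1)

Signatures (|P|; sorted positive RHS coefficients), sorted:
[(2; —), (2; —), (2; —), (2; 1), (2; 1), (2; 1), (2; 1), (2; 1,1), (2; 1,1), (2; 1,1), (2; 1,1), (2; 1,1), (2; 1,2), (2; 1,2), (2; 1,2), (3; 1), (3; 1)]


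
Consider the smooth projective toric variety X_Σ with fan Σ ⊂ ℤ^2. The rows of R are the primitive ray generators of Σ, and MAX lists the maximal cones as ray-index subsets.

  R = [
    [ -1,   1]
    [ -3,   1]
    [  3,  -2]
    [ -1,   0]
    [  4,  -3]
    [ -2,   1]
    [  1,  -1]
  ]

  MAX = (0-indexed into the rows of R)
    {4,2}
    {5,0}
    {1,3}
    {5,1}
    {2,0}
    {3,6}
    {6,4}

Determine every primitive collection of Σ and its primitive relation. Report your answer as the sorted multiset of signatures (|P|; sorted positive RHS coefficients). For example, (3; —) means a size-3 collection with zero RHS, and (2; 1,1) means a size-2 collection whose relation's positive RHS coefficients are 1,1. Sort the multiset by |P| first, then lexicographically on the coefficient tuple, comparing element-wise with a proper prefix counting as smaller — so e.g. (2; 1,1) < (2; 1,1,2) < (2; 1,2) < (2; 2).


Σ has 14 primitive collections:

  P = {0,6}:  v_{0} + v_{6} = 0 ; sig = (2; —)
  P = {0,3}:  v_{0} + v_{3} = v_{5} ; sig = (2; 1)
  P = {0,4}:  v_{0} + v_{4} = v_{2} ; sig = (2; 1)
  P = {2,5}:  v_{2} + v_{5} = v_{6} ; sig = (2; 1)
  P = {2,6}:  v_{2} + v_{6} = v_{4} ; sig = (2; 1)
  P = {3,5}:  v_{3} + v_{5} = v_{1} ; sig = (2; 1)
  P = {5,6}:  v_{5} + v_{6} = v_{3} ; sig = (2; 1)
  P = {1,2}:  v_{1} + v_{2} = v_{3} + v_{6} ; sig = (2; 1,1)
  P = {1,4}:  v_{1} + v_{4} = v_{3} + 2·v_{6} ; sig = (2; 1,2)
  P = {0,1}:  v_{0} + v_{1} = 2·v_{5} ; sig = (2; 2)
  P = {1,6}:  v_{1} + v_{6} = 2·v_{3} ; sig = (2; 2)
  P = {2,3}:  v_{2} + v_{3} = 2·v_{6} ; sig = (2; 2)
  P = {4,5}:  v_{4} + v_{5} = 2·v_{6} ; sig = (2; 2)
  P = {3,4}:  v_{3} + v_{4} = 3·v_{6} ; sig = (2; 3)

Sorted signature multiset PRS(X):
    |P|=2: 14 collections, coeffs (), (1), (1), (1), (1), (1), (1), (1,1), (1,2), (2), (2), (2), (2), (3)


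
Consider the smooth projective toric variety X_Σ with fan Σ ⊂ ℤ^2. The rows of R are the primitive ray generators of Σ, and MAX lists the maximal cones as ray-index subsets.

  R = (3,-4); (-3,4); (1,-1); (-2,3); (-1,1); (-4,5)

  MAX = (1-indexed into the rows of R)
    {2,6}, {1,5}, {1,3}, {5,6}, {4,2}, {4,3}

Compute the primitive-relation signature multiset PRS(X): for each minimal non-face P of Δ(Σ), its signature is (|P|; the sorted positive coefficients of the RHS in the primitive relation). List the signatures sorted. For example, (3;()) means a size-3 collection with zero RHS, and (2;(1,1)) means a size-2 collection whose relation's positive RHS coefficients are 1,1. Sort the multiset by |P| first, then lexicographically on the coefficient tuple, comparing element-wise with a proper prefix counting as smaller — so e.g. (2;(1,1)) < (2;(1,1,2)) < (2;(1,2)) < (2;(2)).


|primitive collections| = 9. Relations:

  P={1,2}:  v_{1} + v_{2} = 0  so sig = (2;())
  P={3,5}:  v_{3} + v_{5} = 0  so sig = (2;())
  P={1,4}:  v_{1} + v_{4} = v_{3}  so sig = (2;(1))
  P={1,6}:  v_{1} + v_{6} = v_{5}  so sig = (2;(1))
  P={2,3}:  v_{2} + v_{3} = v_{4}  so sig = (2;(1))
  P={2,5}:  v_{2} + v_{5} = v_{6}  so sig = (2;(1))
  P={3,6}:  v_{3} + v_{6} = v_{2}  so sig = (2;(1))
  P={4,5}:  v_{4} + v_{5} = v_{2}  so sig = (2;(1))
  P={4,6}:  v_{4} + v_{6} = 2·v_{2}  so sig = (2;(2))

Hence PRS(X_Σ) =
{ (2;()) ×2,  (2;(1)) ×6,  (2;(2)) }


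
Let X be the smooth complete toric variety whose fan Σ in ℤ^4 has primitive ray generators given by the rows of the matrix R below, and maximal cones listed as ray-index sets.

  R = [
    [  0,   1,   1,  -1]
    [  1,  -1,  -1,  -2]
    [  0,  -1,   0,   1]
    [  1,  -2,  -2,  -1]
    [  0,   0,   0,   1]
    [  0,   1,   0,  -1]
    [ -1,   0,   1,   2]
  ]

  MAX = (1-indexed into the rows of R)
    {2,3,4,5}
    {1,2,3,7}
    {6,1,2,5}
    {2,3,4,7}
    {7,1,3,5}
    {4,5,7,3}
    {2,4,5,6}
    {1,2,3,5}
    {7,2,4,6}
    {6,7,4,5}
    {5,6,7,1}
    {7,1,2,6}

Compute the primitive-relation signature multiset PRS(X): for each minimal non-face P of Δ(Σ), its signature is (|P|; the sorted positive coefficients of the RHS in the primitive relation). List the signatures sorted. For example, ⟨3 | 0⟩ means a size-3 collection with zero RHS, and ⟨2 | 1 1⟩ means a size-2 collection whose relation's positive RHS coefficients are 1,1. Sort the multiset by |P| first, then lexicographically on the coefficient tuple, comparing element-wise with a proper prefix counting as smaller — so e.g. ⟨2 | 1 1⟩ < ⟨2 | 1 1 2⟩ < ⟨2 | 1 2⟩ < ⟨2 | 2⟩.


Δ(Σ) — 7 vertices, 3 min non-faces:

  • {3,6}:  v_{3} + v_{6} = 0 — sig = ⟨2 | 0⟩
  • {1,4}:  v_{1} + v_{4} = v_{2} — sig = ⟨2 | 1⟩
  • {2,5,7}:  v_{2} + v_{5} + v_{7} = v_{3} — sig = ⟨3 | 1⟩

Signatures (|P|; sorted positive RHS coefficients), sorted:
[⟨2 | 0⟩, ⟨2 | 1⟩, ⟨3 | 1⟩]


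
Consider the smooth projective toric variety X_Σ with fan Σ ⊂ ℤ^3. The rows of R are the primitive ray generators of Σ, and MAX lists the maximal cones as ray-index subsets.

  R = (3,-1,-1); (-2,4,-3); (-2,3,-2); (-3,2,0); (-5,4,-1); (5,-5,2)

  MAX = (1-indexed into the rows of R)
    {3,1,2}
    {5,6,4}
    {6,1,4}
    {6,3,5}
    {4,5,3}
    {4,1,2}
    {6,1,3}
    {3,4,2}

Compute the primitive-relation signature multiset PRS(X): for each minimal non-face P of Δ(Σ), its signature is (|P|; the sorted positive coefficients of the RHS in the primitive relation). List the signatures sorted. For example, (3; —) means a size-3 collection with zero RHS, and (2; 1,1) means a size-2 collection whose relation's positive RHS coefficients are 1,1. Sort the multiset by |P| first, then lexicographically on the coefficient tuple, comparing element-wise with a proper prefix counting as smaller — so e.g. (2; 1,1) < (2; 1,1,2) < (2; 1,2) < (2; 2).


The 5 primitive collections of Σ (r=6, n=3):

  P={1,5}:  v_{1} + v_{5} = v_{3} ; sig = (2; 1)
  P={2,6}:  v_{2} + v_{6} = v_{1} ; sig = (2; 1)
  P={2,5}:  v_{2} + v_{5} = 2·v_{3} + v_{4} ; sig = (2; 1,2)
  P={3,4,6}:  v_{3} + v_{4} + v_{6} = 0 ; sig = (3; —)
  P={1,3,4}:  v_{1} + v_{3} + v_{4} = v_{2} ; sig = (3; 1)

so the primitive-relation signature multiset is
    |P|=2: 3 collections, coeffs (1), (1), (1,2)
    |P|=3: 2 collections, coeffs (), (1)


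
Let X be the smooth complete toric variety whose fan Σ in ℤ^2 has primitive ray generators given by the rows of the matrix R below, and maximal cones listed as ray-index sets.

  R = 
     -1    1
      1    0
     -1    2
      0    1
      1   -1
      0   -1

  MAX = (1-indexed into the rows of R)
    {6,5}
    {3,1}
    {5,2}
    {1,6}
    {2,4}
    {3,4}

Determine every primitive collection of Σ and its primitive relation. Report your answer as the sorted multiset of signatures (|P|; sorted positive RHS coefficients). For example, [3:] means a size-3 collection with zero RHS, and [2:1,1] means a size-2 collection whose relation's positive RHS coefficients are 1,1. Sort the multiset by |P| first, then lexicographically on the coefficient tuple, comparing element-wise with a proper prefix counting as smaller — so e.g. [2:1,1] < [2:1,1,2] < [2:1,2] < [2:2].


|primitive collections| = 9. Relations:

  P={1,5}:  v_{1} + v_{5} = 0 — sig = [2:]
  P={4,6}:  v_{4} + v_{6} = 0 — sig = [2:]
  P={1,2}:  v_{1} + v_{2} = v_{4} — sig = [2:1]
  P={1,4}:  v_{1} + v_{4} = v_{3} — sig = [2:1]
  P={2,6}:  v_{2} + v_{6} = v_{5} — sig = [2:1]
  P={3,5}:  v_{3} + v_{5} = v_{4} — sig = [2:1]
  P={3,6}:  v_{3} + v_{6} = v_{1} — sig = [2:1]
  P={4,5}:  v_{4} + v_{5} = v_{2} — sig = [2:1]
  P={2,3}:  v_{2} + v_{3} = 2·v_{4} — sig = [2:2]

Signatures (|P|; sorted positive RHS coefficients), sorted:
    |P|=2: 9 collections, coeffs (), (), (1), (1), (1), (1), (1), (1), (2)
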